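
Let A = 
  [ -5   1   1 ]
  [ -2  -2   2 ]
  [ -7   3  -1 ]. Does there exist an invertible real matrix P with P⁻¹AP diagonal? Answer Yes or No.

No

Characteristic polynomial: p(s) = s^3 + 8s^2 + 20s + 16 = (s + 2)^2(s + 4).
s = -2 has algebraic multiplicity 2; rank(A + 2I) = 2, so geometric multiplicity = 1.
Geometric multiplicity < algebraic multiplicity, so A is not diagonalizable.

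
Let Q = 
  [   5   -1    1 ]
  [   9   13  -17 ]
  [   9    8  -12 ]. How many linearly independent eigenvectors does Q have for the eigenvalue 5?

1

Q − 5I = [[0, -1, 1], [9, 8, -17], [9, 8, -17]].
This matrix has rank 2, so its null space has dimension 3 − 2 = 1.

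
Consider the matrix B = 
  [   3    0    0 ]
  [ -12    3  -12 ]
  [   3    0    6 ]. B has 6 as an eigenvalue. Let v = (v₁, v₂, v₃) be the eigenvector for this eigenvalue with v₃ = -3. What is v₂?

12

B − 6I = [[-3, 0, 0], [-12, -3, -12], [3, 0, 0]].
Solving (B − 6I)v = 0 gives the eigenspace spanned by (0, 12, -3).
With v₃ = -3, v = (0, 12, -3), so v₂ = 12.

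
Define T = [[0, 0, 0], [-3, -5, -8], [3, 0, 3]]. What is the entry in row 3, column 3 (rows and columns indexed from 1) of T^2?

Characteristic polynomial: s^3 + 2s^2 - 15s = s(s - 3)(s + 5), so the eigenvalues are -5, 0, 3.
s=0: eigenvector (1, 1, -1).
s=-5: eigenvector (0, 1, 0).
s=3: eigenvector (0, -1, 1).
P = [[1, 0, 0], [1, 1, -1], [-1, 0, 1]], D = diag(0, -5, 3), P⁻¹ = [[1, 0, 0], [0, 1, 1], [1, 0, 1]].
T² = P·diag(0, 25, 9)·P⁻¹ = [[0, 0, 0], [-9, 25, 16], [9, 0, 9]].
The requested entry is 9.

9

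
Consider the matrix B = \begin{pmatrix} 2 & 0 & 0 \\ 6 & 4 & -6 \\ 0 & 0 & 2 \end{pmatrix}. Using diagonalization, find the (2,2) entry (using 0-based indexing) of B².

Characteristic polynomial: r^3 - 8r^2 + 20r - 16 = (r - 4)(r - 2)^2, so the eigenvalues are 2, 2, 4.
r=2: eigenvector (1, -3, 0).
r=4: eigenvector (0, 1, 0).
r=2: eigenvector (1, 0, 1).
P = [[1, 0, 1], [-3, 1, 0], [0, 0, 1]], D = diag(2, 4, 2), P⁻¹ = [[1, 0, -1], [3, 1, -3], [0, 0, 1]].
B² = P·diag(4, 16, 4)·P⁻¹ = [[4, 0, 0], [36, 16, -36], [0, 0, 4]].
The requested entry is 4.

4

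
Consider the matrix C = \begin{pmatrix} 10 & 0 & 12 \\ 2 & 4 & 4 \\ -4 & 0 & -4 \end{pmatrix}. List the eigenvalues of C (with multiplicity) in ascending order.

Characteristic polynomial: p(λ) = λ^3 - 10λ^2 + 32λ - 32 = (λ - 4)^2(λ - 2).
Roots (with multiplicity): 2, 4, 4.

2, 4, 4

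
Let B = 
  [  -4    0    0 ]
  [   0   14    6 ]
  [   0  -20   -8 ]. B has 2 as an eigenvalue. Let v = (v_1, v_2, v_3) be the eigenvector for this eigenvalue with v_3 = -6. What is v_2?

3

B − 2I = [[-6, 0, 0], [0, 12, 6], [0, -20, -10]].
Solving (B − 2I)v = 0 gives the eigenspace spanned by (0, 3, -6).
With v_3 = -6, v = (0, 3, -6), so v_2 = 3.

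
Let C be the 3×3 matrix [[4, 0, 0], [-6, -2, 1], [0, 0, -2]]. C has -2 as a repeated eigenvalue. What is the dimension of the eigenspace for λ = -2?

C + 2I = [[6, 0, 0], [-6, 0, 1], [0, 0, 0]].
This matrix has rank 2, so its null space has dimension 3 − 2 = 1.

1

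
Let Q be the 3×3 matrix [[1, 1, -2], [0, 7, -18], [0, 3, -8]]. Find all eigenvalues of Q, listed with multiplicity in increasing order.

-2, 1, 1

Characteristic polynomial: p(μ) = μ^3 - 3μ + 2 = (μ - 1)^2(μ + 2).
Roots (with multiplicity): -2, 1, 1.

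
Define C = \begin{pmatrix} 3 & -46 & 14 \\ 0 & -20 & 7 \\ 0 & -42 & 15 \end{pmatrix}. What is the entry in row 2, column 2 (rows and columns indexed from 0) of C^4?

Characteristic polynomial: r^3 + 2r^2 - 21r + 18 = (r - 3)(r - 1)(r + 6), so the eigenvalues are -6, 1, 3.
r=3: eigenvector (1, 0, 0).
r=-6: eigenvector (2, 1, 2).
r=1: eigenvector (2, 1, 3).
P = [[1, 2, 2], [0, 1, 1], [0, 2, 3]], D = diag(3, -6, 1), P⁻¹ = [[1, -2, 0], [0, 3, -1], [0, -2, 1]].
C⁴ = P·diag(81, 1296, 1)·P⁻¹ = [[81, 7610, -2590], [0, 3886, -1295], [0, 7770, -2589]].
The requested entry is -2589.

-2589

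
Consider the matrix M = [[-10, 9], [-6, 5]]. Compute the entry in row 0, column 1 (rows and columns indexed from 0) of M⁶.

Characteristic polynomial: μ^2 + 5μ + 4 = (μ + 1)(μ + 4), so the eigenvalues are -4, -1.
μ=-1: eigenvector (1, 1).
μ=-4: eigenvector (-3, -2).
P = [[1, -3], [1, -2]], D = diag(-1, -4), P⁻¹ = [[-2, 3], [-1, 1]].
M⁶ = P·diag(1, 4096)·P⁻¹ = [[12286, -12285], [8190, -8189]].
The requested entry is -12285.

-12285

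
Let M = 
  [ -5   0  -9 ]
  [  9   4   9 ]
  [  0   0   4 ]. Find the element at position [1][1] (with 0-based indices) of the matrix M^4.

256

Characteristic polynomial: r^3 - 3r^2 - 24r + 80 = (r - 4)^2(r + 5), so the eigenvalues are -5, 4, 4.
r=-5: eigenvector (-1, 1, 0).
r=4: eigenvector (0, -1, 0).
r=4: eigenvector (-1, 0, 1).
P = [[-1, 0, -1], [1, -1, 0], [0, 0, 1]], D = diag(-5, 4, 4), P⁻¹ = [[-1, 0, -1], [-1, -1, -1], [0, 0, 1]].
M⁴ = P·diag(625, 256, 256)·P⁻¹ = [[625, 0, 369], [-369, 256, -369], [0, 0, 256]].
The requested entry is 256.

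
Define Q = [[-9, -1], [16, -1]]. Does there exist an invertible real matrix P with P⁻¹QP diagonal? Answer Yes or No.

No

Characteristic polynomial: p(r) = r^2 + 10r + 25 = (r + 5)^2.
r = -5 has algebraic multiplicity 2; rank(Q + 5I) = 1, so geometric multiplicity = 1.
Geometric multiplicity < algebraic multiplicity, so Q is not diagonalizable.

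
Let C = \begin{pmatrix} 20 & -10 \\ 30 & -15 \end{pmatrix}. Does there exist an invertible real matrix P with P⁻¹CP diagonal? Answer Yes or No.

Yes

Characteristic polynomial: p(μ) = μ^2 - 5μ = μ(μ - 5).
All 2 eigenvalues are distinct, so C is diagonalizable.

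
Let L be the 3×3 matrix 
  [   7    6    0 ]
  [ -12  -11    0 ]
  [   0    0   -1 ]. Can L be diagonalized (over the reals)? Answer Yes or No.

Yes

Characteristic polynomial: p(r) = r^3 + 5r^2 - r - 5 = (r - 1)(r + 1)(r + 5).
All 3 eigenvalues are distinct, so L is diagonalizable.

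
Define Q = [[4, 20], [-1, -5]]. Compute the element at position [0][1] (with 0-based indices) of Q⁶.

Characteristic polynomial: r^2 + r = r(r + 1), so the eigenvalues are -1, 0.
r=0: eigenvector (5, -1).
r=-1: eigenvector (4, -1).
P = [[5, 4], [-1, -1]], D = diag(0, -1), P⁻¹ = [[1, 4], [-1, -5]].
Q⁶ = P·diag(0, 1)·P⁻¹ = [[-4, -20], [1, 5]].
The requested entry is -20.

-20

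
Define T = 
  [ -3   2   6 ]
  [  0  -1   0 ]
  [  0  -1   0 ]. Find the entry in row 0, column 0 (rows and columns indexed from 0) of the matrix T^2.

9

Characteristic polynomial: s^3 + 4s^2 + 3s = s(s + 1)(s + 3), so the eigenvalues are -3, -1, 0.
s=-3: eigenvector (1, 0, 0).
s=-1: eigenvector (4, 1, 1).
s=0: eigenvector (2, 0, 1).
P = [[1, 4, 2], [0, 1, 0], [0, 1, 1]], D = diag(-3, -1, 0), P⁻¹ = [[1, -2, -2], [0, 1, 0], [0, -1, 1]].
T² = P·diag(9, 1, 0)·P⁻¹ = [[9, -14, -18], [0, 1, 0], [0, 1, 0]].
The requested entry is 9.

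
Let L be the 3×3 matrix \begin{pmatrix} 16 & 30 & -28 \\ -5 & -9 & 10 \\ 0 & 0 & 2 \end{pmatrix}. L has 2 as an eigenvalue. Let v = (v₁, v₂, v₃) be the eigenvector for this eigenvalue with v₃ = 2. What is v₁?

4

L − 2I = [[14, 30, -28], [-5, -11, 10], [0, 0, 0]].
Solving (L − 2I)v = 0 gives the eigenspace spanned by (4, 0, 2).
With v₃ = 2, v = (4, 0, 2), so v₁ = 4.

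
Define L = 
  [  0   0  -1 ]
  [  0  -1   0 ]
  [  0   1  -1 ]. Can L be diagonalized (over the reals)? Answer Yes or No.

Characteristic polynomial: p(μ) = μ^3 + 2μ^2 + μ = μ(μ + 1)^2.
μ = -1 has algebraic multiplicity 2; rank(L + 1I) = 2, so geometric multiplicity = 1.
Geometric multiplicity < algebraic multiplicity, so L is not diagonalizable.

No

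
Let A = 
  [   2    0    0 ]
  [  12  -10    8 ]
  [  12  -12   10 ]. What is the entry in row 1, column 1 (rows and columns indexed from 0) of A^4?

16

Characteristic polynomial: t^3 - 2t^2 - 4t + 8 = (t - 2)^2(t + 2), so the eigenvalues are -2, 2, 2.
t=2: eigenvector (1, 1, 0).
t=-2: eigenvector (0, 1, 1).
t=2: eigenvector (0, 2, 3).
P = [[1, 0, 0], [1, 1, 2], [0, 1, 3]], D = diag(2, -2, 2), P⁻¹ = [[1, 0, 0], [-3, 3, -2], [1, -1, 1]].
A⁴ = P·diag(16, 16, 16)·P⁻¹ = [[16, 0, 0], [0, 16, 0], [0, 0, 16]].
The requested entry is 16.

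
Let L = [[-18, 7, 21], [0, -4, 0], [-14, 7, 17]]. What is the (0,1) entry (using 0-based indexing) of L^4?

Characteristic polynomial: r^3 + 5r^2 - 8r - 48 = (r - 3)(r + 4)^2, so the eigenvalues are -4, -4, 3.
r=-4: eigenvector (2, 1, 1).
r=-4: eigenvector (-1, 1, -1).
r=3: eigenvector (1, 0, 1).
P = [[2, -1, 1], [1, 1, 0], [1, -1, 1]], D = diag(-4, -4, 3), P⁻¹ = [[1, 0, -1], [-1, 1, 1], [-2, 1, 3]].
L⁴ = P·diag(256, 256, 81)·P⁻¹ = [[606, -175, -525], [0, 256, 0], [350, -175, -269]].
The requested entry is -175.

-175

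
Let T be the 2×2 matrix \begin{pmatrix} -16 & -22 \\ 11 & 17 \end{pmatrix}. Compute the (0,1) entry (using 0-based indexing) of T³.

-682

Characteristic polynomial: λ^2 - λ - 30 = (λ - 6)(λ + 5), so the eigenvalues are -5, 6.
λ=-5: eigenvector (2, -1).
λ=6: eigenvector (-1, 1).
P = [[2, -1], [-1, 1]], D = diag(-5, 6), P⁻¹ = [[1, 1], [1, 2]].
T³ = P·diag(-125, 216)·P⁻¹ = [[-466, -682], [341, 557]].
The requested entry is -682.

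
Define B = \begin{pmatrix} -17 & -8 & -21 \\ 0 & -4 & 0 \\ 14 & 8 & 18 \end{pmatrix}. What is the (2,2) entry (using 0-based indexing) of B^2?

Characteristic polynomial: μ^3 + 3μ^2 - 16μ - 48 = (μ - 4)(μ + 3)(μ + 4), so the eigenvalues are -4, -3, 4.
μ=-3: eigenvector (3, 0, -2).
μ=-4: eigenvector (1, 1, -1).
μ=4: eigenvector (-1, 0, 1).
P = [[3, 1, -1], [0, 1, 0], [-2, -1, 1]], D = diag(-3, -4, 4), P⁻¹ = [[1, 0, 1], [0, 1, 0], [2, 1, 3]].
B² = P·diag(9, 16, 16)·P⁻¹ = [[-5, 0, -21], [0, 16, 0], [14, 0, 30]].
The requested entry is 30.

30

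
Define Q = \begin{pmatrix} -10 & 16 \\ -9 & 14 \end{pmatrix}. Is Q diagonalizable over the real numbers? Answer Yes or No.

Characteristic polynomial: p(t) = t^2 - 4t + 4 = (t - 2)^2.
t = 2 has algebraic multiplicity 2; rank(Q − 2I) = 1, so geometric multiplicity = 1.
Geometric multiplicity < algebraic multiplicity, so Q is not diagonalizable.

No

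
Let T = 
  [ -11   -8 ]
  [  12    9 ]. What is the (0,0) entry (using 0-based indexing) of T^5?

-731

Characteristic polynomial: μ^2 + 2μ - 3 = (μ - 1)(μ + 3), so the eigenvalues are -3, 1.
μ=-3: eigenvector (1, -1).
μ=1: eigenvector (-2, 3).
P = [[1, -2], [-1, 3]], D = diag(-3, 1), P⁻¹ = [[3, 2], [1, 1]].
T⁵ = P·diag(-243, 1)·P⁻¹ = [[-731, -488], [732, 489]].
The requested entry is -731.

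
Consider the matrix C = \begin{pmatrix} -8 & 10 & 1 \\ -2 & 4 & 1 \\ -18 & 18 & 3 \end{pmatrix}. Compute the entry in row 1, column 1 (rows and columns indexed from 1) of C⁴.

1166

Characteristic polynomial: λ^3 + λ^2 - 24λ + 36 = (λ - 3)(λ - 2)(λ + 6), so the eigenvalues are -6, 2, 3.
λ=-6: eigenvector (1, 0, 2).
λ=2: eigenvector (1, 1, 0).
λ=3: eigenvector (1, 1, 1).
P = [[1, 1, 1], [0, 1, 1], [2, 0, 1]], D = diag(-6, 2, 3), P⁻¹ = [[1, -1, 0], [2, -1, -1], [-2, 2, 1]].
C⁴ = P·diag(1296, 16, 81)·P⁻¹ = [[1166, -1150, 65], [-130, 146, 65], [2430, -2430, 81]].
The requested entry is 1166.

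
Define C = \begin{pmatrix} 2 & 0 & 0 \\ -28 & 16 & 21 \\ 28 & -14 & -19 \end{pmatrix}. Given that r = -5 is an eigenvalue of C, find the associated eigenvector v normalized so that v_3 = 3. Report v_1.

0

C + 5I = [[7, 0, 0], [-28, 21, 21], [28, -14, -14]].
Solving (C + 5I)v = 0 gives the eigenspace spanned by (0, -3, 3).
With v_3 = 3, v = (0, -3, 3), so v_1 = 0.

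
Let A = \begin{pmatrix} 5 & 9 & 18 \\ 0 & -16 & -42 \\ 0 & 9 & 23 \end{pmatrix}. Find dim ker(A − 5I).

2

A − 5I = [[0, 9, 18], [0, -21, -42], [0, 9, 18]].
This matrix has rank 1, so its null space has dimension 3 − 1 = 2.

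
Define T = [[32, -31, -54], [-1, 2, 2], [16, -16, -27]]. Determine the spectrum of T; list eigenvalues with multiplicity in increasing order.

Characteristic polynomial: p(s) = s^3 - 7s^2 + 11s - 5 = (s - 5)(s - 1)^2.
Roots (with multiplicity): 1, 1, 5.

1, 1, 5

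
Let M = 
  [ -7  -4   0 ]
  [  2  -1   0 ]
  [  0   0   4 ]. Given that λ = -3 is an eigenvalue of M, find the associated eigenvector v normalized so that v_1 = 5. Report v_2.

-5

M + 3I = [[-4, -4, 0], [2, 2, 0], [0, 0, 7]].
Solving (M + 3I)v = 0 gives the eigenspace spanned by (5, -5, 0).
With v_1 = 5, v = (5, -5, 0), so v_2 = -5.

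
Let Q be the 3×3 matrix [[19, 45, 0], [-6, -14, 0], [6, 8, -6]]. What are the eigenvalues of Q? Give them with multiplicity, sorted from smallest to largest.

-6, 1, 4

Characteristic polynomial: p(r) = r^3 + r^2 - 26r + 24 = (r - 4)(r - 1)(r + 6).
Roots (with multiplicity): -6, 1, 4.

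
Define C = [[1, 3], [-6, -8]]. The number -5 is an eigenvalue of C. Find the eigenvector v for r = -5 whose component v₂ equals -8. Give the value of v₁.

4

C + 5I = [[6, 3], [-6, -3]].
Solving (C + 5I)v = 0 gives the eigenspace spanned by (4, -8).
With v₂ = -8, v = (4, -8), so v₁ = 4.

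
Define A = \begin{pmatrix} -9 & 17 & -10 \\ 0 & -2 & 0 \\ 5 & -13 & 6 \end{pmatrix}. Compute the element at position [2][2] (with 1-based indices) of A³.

Characteristic polynomial: t^3 + 5t^2 + 2t - 8 = (t - 1)(t + 2)(t + 4), so the eigenvalues are -4, -2, 1.
t=1: eigenvector (1, 0, -1).
t=-2: eigenvector (1, 1, 1).
t=-4: eigenvector (2, 0, -1).
P = [[1, 1, 2], [0, 1, 0], [-1, 1, -1]], D = diag(1, -2, -4), P⁻¹ = [[-1, 3, -2], [0, 1, 0], [1, -2, 1]].
A³ = P·diag(1, -8, -64)·P⁻¹ = [[-129, 251, -130], [0, -8, 0], [65, -139, 66]].
The requested entry is -8.

-8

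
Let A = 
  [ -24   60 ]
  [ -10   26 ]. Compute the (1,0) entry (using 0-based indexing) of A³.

Characteristic polynomial: s^2 - 2s - 24 = (s - 6)(s + 4), so the eigenvalues are -4, 6.
s=-4: eigenvector (3, 1).
s=6: eigenvector (2, 1).
P = [[3, 2], [1, 1]], D = diag(-4, 6), P⁻¹ = [[1, -2], [-1, 3]].
A³ = P·diag(-64, 216)·P⁻¹ = [[-624, 1680], [-280, 776]].
The requested entry is -280.

-280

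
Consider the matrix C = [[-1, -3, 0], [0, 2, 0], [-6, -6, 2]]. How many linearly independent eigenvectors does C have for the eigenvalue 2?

C − 2I = [[-3, -3, 0], [0, 0, 0], [-6, -6, 0]].
This matrix has rank 1, so its null space has dimension 3 − 1 = 2.

2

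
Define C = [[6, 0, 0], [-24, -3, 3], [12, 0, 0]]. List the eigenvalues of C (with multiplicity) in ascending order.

Characteristic polynomial: p(λ) = λ^3 - 3λ^2 - 18λ = λ(λ - 6)(λ + 3).
Roots (with multiplicity): -3, 0, 6.

-3, 0, 6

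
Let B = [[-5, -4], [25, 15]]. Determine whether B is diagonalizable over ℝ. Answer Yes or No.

Characteristic polynomial: p(λ) = λ^2 - 10λ + 25 = (λ - 5)^2.
λ = 5 has algebraic multiplicity 2; rank(B − 5I) = 1, so geometric multiplicity = 1.
Geometric multiplicity < algebraic multiplicity, so B is not diagonalizable.

No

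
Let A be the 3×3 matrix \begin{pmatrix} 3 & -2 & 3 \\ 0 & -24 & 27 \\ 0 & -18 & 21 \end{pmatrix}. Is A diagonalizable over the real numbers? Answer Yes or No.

No

Characteristic polynomial: p(s) = s^3 - 27s + 54 = (s - 3)^2(s + 6).
s = 3 has algebraic multiplicity 2; rank(A − 3I) = 2, so geometric multiplicity = 1.
Geometric multiplicity < algebraic multiplicity, so A is not diagonalizable.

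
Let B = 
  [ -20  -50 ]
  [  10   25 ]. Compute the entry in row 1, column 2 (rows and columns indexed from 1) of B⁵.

-31250

Characteristic polynomial: r^2 - 5r = r(r - 5), so the eigenvalues are 0, 5.
r=0: eigenvector (5, -2).
r=5: eigenvector (-2, 1).
P = [[5, -2], [-2, 1]], D = diag(0, 5), P⁻¹ = [[1, 2], [2, 5]].
B⁵ = P·diag(0, 3125)·P⁻¹ = [[-12500, -31250], [6250, 15625]].
The requested entry is -31250.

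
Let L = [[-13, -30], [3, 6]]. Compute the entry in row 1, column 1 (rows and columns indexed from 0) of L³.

Characteristic polynomial: λ^2 + 7λ + 12 = (λ + 3)(λ + 4), so the eigenvalues are -4, -3.
λ=-3: eigenvector (-3, 1).
λ=-4: eigenvector (10, -3).
P = [[-3, 10], [1, -3]], D = diag(-3, -4), P⁻¹ = [[3, 10], [1, 3]].
L³ = P·diag(-27, -64)·P⁻¹ = [[-397, -1110], [111, 306]].
The requested entry is 306.

306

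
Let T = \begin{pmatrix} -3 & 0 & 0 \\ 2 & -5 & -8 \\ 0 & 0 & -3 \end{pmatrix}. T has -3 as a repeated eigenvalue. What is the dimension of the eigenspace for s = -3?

T + 3I = [[0, 0, 0], [2, -2, -8], [0, 0, 0]].
This matrix has rank 1, so its null space has dimension 3 − 1 = 2.

2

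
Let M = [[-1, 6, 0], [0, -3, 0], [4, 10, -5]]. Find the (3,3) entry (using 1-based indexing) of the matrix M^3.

-125

Characteristic polynomial: s^3 + 9s^2 + 23s + 15 = (s + 1)(s + 3)(s + 5), so the eigenvalues are -5, -3, -1.
s=-1: eigenvector (1, 0, 1).
s=-3: eigenvector (-3, 1, -1).
s=-5: eigenvector (0, 0, 1).
P = [[1, -3, 0], [0, 1, 0], [1, -1, 1]], D = diag(-1, -3, -5), P⁻¹ = [[1, 3, 0], [0, 1, 0], [-1, -2, 1]].
M³ = P·diag(-1, -27, -125)·P⁻¹ = [[-1, 78, 0], [0, -27, 0], [124, 274, -125]].
The requested entry is -125.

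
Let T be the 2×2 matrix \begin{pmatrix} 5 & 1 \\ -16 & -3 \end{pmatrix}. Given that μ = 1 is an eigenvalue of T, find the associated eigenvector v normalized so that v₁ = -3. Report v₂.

12

T − 1I = [[4, 1], [-16, -4]].
Solving (T − 1I)v = 0 gives the eigenspace spanned by (-3, 12).
With v₁ = -3, v = (-3, 12), so v₂ = 12.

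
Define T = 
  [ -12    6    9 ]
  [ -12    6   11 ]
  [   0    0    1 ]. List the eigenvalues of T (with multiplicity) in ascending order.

-6, 0, 1

Characteristic polynomial: p(λ) = λ^3 + 5λ^2 - 6λ = λ(λ - 1)(λ + 6).
Roots (with multiplicity): -6, 0, 1.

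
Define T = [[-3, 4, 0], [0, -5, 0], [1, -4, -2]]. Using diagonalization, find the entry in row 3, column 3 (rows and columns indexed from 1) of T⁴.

16

Characteristic polynomial: s^3 + 10s^2 + 31s + 30 = (s + 2)(s + 3)(s + 5), so the eigenvalues are -5, -3, -2.
s=-3: eigenvector (1, 0, -1).
s=-5: eigenvector (-2, 1, 2).
s=-2: eigenvector (0, 0, 1).
P = [[1, -2, 0], [0, 1, 0], [-1, 2, 1]], D = diag(-3, -5, -2), P⁻¹ = [[1, 2, 0], [0, 1, 0], [1, 0, 1]].
T⁴ = P·diag(81, 625, 16)·P⁻¹ = [[81, -1088, 0], [0, 625, 0], [-65, 1088, 16]].
The requested entry is 16.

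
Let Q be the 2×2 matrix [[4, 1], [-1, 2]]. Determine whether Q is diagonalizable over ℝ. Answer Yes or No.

No

Characteristic polynomial: p(λ) = λ^2 - 6λ + 9 = (λ - 3)^2.
λ = 3 has algebraic multiplicity 2; rank(Q − 3I) = 1, so geometric multiplicity = 1.
Geometric multiplicity < algebraic multiplicity, so Q is not diagonalizable.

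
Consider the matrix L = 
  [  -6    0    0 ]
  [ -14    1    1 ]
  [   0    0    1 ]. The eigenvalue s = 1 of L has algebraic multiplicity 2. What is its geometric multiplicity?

1

L − 1I = [[-7, 0, 0], [-14, 0, 1], [0, 0, 0]].
This matrix has rank 2, so its null space has dimension 3 − 2 = 1.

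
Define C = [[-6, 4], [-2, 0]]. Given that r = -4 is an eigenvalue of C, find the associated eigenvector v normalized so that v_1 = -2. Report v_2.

-1

C + 4I = [[-2, 4], [-2, 4]].
Solving (C + 4I)v = 0 gives the eigenspace spanned by (-2, -1).
With v_1 = -2, v = (-2, -1), so v_2 = -1.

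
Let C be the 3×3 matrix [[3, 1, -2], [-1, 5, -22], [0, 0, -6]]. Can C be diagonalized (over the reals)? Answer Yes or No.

No

Characteristic polynomial: p(λ) = λ^3 - 2λ^2 - 32λ + 96 = (λ - 4)^2(λ + 6).
λ = 4 has algebraic multiplicity 2; rank(C − 4I) = 2, so geometric multiplicity = 1.
Geometric multiplicity < algebraic multiplicity, so C is not diagonalizable.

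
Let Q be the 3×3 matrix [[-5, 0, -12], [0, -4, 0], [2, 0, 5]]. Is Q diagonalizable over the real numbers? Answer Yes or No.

Yes

Characteristic polynomial: p(s) = s^3 + 4s^2 - s - 4 = (s - 1)(s + 1)(s + 4).
All 3 eigenvalues are distinct, so Q is diagonalizable.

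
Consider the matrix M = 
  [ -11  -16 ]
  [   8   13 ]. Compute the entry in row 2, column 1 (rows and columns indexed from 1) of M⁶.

14896

Characteristic polynomial: μ^2 - 2μ - 15 = (μ - 5)(μ + 3), so the eigenvalues are -3, 5.
μ=5: eigenvector (-1, 1).
μ=-3: eigenvector (-2, 1).
P = [[-1, -2], [1, 1]], D = diag(5, -3), P⁻¹ = [[1, 2], [-1, -1]].
M⁶ = P·diag(15625, 729)·P⁻¹ = [[-14167, -29792], [14896, 30521]].
The requested entry is 14896.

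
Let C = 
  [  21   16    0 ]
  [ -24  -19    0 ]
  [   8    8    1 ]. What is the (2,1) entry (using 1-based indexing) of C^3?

Characteristic polynomial: s^3 - 3s^2 - 13s + 15 = (s - 5)(s - 1)(s + 3), so the eigenvalues are -3, 1, 5.
s=5: eigenvector (1, -1, 0).
s=-3: eigenvector (-2, 3, -2).
s=1: eigenvector (0, 0, 1).
P = [[1, -2, 0], [-1, 3, 0], [0, -2, 1]], D = diag(5, -3, 1), P⁻¹ = [[3, 2, 0], [1, 1, 0], [2, 2, 1]].
C³ = P·diag(125, -27, 1)·P⁻¹ = [[429, 304, 0], [-456, -331, 0], [56, 56, 1]].
The requested entry is -456.

-456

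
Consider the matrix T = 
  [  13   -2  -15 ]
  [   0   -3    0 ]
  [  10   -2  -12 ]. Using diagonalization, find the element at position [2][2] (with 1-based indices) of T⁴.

81

Characteristic polynomial: μ^3 + 2μ^2 - 9μ - 18 = (μ - 3)(μ + 2)(μ + 3), so the eigenvalues are -3, -2, 3.
μ=3: eigenvector (3, 0, 2).
μ=-2: eigenvector (1, 0, 1).
μ=-3: eigenvector (2, 1, 2).
P = [[3, 1, 2], [0, 0, 1], [2, 1, 2]], D = diag(3, -2, -3), P⁻¹ = [[1, 0, -1], [-2, -2, 3], [0, 1, 0]].
T⁴ = P·diag(81, 16, 81)·P⁻¹ = [[211, 130, -195], [0, 81, 0], [130, 130, -114]].
The requested entry is 81.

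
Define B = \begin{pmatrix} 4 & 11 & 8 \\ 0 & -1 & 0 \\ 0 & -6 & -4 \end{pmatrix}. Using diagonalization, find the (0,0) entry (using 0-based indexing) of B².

Characteristic polynomial: μ^3 + μ^2 - 16μ - 16 = (μ - 4)(μ + 1)(μ + 4), so the eigenvalues are -4, -1, 4.
μ=4: eigenvector (-1, 0, 0).
μ=-1: eigenvector (1, 1, -2).
μ=-4: eigenvector (1, 0, -1).
P = [[-1, 1, 1], [0, 1, 0], [0, -2, -1]], D = diag(4, -1, -4), P⁻¹ = [[-1, -1, -1], [0, 1, 0], [0, -2, -1]].
B² = P·diag(16, 1, 16)·P⁻¹ = [[16, -15, 0], [0, 1, 0], [0, 30, 16]].
The requested entry is 16.

16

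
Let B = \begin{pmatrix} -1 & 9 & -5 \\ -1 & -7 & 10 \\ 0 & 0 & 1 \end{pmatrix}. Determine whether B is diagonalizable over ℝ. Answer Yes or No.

No

Characteristic polynomial: p(s) = s^3 + 7s^2 + 8s - 16 = (s - 1)(s + 4)^2.
s = -4 has algebraic multiplicity 2; rank(B + 4I) = 2, so geometric multiplicity = 1.
Geometric multiplicity < algebraic multiplicity, so B is not diagonalizable.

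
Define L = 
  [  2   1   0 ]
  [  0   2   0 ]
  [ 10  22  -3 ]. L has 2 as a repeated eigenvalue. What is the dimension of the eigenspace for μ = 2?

L − 2I = [[0, 1, 0], [0, 0, 0], [10, 22, -5]].
This matrix has rank 2, so its null space has dimension 3 − 2 = 1.

1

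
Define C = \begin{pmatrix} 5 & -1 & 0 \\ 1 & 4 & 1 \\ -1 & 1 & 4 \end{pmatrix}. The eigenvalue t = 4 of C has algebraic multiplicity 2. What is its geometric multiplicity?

1

C − 4I = [[1, -1, 0], [1, 0, 1], [-1, 1, 0]].
This matrix has rank 2, so its null space has dimension 3 − 2 = 1.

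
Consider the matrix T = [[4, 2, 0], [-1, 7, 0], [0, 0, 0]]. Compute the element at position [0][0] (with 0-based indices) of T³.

34

Characteristic polynomial: r^3 - 11r^2 + 30r = r(r - 6)(r - 5), so the eigenvalues are 0, 5, 6.
r=5: eigenvector (2, 1, 0).
r=6: eigenvector (1, 1, 0).
r=0: eigenvector (0, 0, 1).
P = [[2, 1, 0], [1, 1, 0], [0, 0, 1]], D = diag(5, 6, 0), P⁻¹ = [[1, -1, 0], [-1, 2, 0], [0, 0, 1]].
T³ = P·diag(125, 216, 0)·P⁻¹ = [[34, 182, 0], [-91, 307, 0], [0, 0, 0]].
The requested entry is 34.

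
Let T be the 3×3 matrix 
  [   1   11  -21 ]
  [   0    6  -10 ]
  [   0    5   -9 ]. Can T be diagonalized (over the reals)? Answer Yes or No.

Characteristic polynomial: p(μ) = μ^3 + 2μ^2 - 7μ + 4 = (μ - 1)^2(μ + 4).
μ = 1 has algebraic multiplicity 2; rank(T − 1I) = 2, so geometric multiplicity = 1.
Geometric multiplicity < algebraic multiplicity, so T is not diagonalizable.

No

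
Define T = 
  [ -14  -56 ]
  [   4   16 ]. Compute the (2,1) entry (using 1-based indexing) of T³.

16

Characteristic polynomial: s^2 - 2s = s(s - 2), so the eigenvalues are 0, 2.
s=2: eigenvector (-7, 2).
s=0: eigenvector (-4, 1).
P = [[-7, -4], [2, 1]], D = diag(2, 0), P⁻¹ = [[1, 4], [-2, -7]].
T³ = P·diag(8, 0)·P⁻¹ = [[-56, -224], [16, 64]].
The requested entry is 16.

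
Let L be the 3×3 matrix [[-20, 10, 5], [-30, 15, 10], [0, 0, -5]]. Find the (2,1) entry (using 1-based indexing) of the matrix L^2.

Characteristic polynomial: s^3 + 10s^2 + 25s = s(s + 5)^2, so the eigenvalues are -5, -5, 0.
s=0: eigenvector (1, 2, 0).
s=-5: eigenvector (-2, -3, 0).
s=-5: eigenvector (1, 1, 1).
P = [[1, -2, 1], [2, -3, 1], [0, 0, 1]], D = diag(0, -5, -5), P⁻¹ = [[-3, 2, 1], [-2, 1, 1], [0, 0, 1]].
L² = P·diag(0, 25, 25)·P⁻¹ = [[100, -50, -25], [150, -75, -50], [0, 0, 25]].
The requested entry is 150.

150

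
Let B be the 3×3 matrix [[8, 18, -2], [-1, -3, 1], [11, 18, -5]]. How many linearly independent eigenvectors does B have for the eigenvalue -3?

1

B + 3I = [[11, 18, -2], [-1, 0, 1], [11, 18, -2]].
This matrix has rank 2, so its null space has dimension 3 − 2 = 1.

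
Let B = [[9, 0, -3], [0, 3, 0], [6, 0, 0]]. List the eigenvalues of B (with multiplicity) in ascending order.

3, 3, 6

Characteristic polynomial: p(λ) = λ^3 - 12λ^2 + 45λ - 54 = (λ - 6)(λ - 3)^2.
Roots (with multiplicity): 3, 3, 6.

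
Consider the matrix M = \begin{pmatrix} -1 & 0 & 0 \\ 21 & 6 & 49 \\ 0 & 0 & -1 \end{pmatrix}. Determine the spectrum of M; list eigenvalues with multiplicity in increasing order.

-1, -1, 6

Characteristic polynomial: p(μ) = μ^3 - 4μ^2 - 11μ - 6 = (μ - 6)(μ + 1)^2.
Roots (with multiplicity): -1, -1, 6.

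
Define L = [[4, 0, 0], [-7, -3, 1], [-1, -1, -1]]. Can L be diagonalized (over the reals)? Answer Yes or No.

Characteristic polynomial: p(r) = r^3 - 12r - 16 = (r - 4)(r + 2)^2.
r = -2 has algebraic multiplicity 2; rank(L + 2I) = 2, so geometric multiplicity = 1.
Geometric multiplicity < algebraic multiplicity, so L is not diagonalizable.

No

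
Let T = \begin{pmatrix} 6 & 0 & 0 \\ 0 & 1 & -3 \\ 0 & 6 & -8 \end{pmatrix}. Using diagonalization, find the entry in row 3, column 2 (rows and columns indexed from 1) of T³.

234

Characteristic polynomial: μ^3 + μ^2 - 32μ - 60 = (μ - 6)(μ + 2)(μ + 5), so the eigenvalues are -5, -2, 6.
μ=6: eigenvector (1, 0, 0).
μ=-2: eigenvector (0, 1, 1).
μ=-5: eigenvector (0, 1, 2).
P = [[1, 0, 0], [0, 1, 1], [0, 1, 2]], D = diag(6, -2, -5), P⁻¹ = [[1, 0, 0], [0, 2, -1], [0, -1, 1]].
T³ = P·diag(216, -8, -125)·P⁻¹ = [[216, 0, 0], [0, 109, -117], [0, 234, -242]].
The requested entry is 234.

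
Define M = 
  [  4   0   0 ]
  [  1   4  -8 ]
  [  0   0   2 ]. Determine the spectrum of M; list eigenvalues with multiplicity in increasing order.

2, 4, 4

Characteristic polynomial: p(r) = r^3 - 10r^2 + 32r - 32 = (r - 4)^2(r - 2).
Roots (with multiplicity): 2, 4, 4.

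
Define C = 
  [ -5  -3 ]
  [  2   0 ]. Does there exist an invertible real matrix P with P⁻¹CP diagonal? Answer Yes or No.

Characteristic polynomial: p(r) = r^2 + 5r + 6 = (r + 2)(r + 3).
All 2 eigenvalues are distinct, so C is diagonalizable.

Yes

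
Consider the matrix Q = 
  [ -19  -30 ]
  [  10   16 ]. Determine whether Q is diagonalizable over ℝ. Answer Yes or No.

Characteristic polynomial: p(r) = r^2 + 3r - 4 = (r - 1)(r + 4).
All 2 eigenvalues are distinct, so Q is diagonalizable.

Yes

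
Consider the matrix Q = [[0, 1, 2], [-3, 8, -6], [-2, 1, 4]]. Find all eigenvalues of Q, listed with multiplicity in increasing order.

Characteristic polynomial: p(r) = r^3 - 12r^2 + 45r - 50 = (r - 5)^2(r - 2).
Roots (with multiplicity): 2, 5, 5.

2, 5, 5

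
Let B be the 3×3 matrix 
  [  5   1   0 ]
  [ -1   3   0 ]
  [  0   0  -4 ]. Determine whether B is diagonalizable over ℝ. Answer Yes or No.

Characteristic polynomial: p(t) = t^3 - 4t^2 - 16t + 64 = (t - 4)^2(t + 4).
t = 4 has algebraic multiplicity 2; rank(B − 4I) = 2, so geometric multiplicity = 1.
Geometric multiplicity < algebraic multiplicity, so B is not diagonalizable.

No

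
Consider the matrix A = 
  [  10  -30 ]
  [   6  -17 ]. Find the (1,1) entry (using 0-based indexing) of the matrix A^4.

Characteristic polynomial: t^2 + 7t + 10 = (t + 2)(t + 5), so the eigenvalues are -5, -2.
t=-2: eigenvector (5, 2).
t=-5: eigenvector (2, 1).
P = [[5, 2], [2, 1]], D = diag(-2, -5), P⁻¹ = [[1, -2], [-2, 5]].
A⁴ = P·diag(16, 625)·P⁻¹ = [[-2420, 6090], [-1218, 3061]].
The requested entry is 3061.

3061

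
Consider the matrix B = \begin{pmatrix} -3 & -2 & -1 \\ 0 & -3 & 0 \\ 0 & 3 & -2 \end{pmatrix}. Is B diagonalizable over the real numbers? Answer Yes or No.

Characteristic polynomial: p(t) = t^3 + 8t^2 + 21t + 18 = (t + 2)(t + 3)^2.
t = -3 has algebraic multiplicity 2; rank(B + 3I) = 2, so geometric multiplicity = 1.
Geometric multiplicity < algebraic multiplicity, so B is not diagonalizable.

No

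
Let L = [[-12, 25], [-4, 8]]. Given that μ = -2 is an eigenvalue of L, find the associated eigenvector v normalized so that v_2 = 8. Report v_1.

20

L + 2I = [[-10, 25], [-4, 10]].
Solving (L + 2I)v = 0 gives the eigenspace spanned by (20, 8).
With v_2 = 8, v = (20, 8), so v_1 = 20.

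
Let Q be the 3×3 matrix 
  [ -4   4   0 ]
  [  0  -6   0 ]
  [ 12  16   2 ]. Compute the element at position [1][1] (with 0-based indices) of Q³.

Characteristic polynomial: μ^3 + 8μ^2 + 4μ - 48 = (μ - 2)(μ + 4)(μ + 6), so the eigenvalues are -6, -4, 2.
μ=-4: eigenvector (1, 0, -2).
μ=-6: eigenvector (-2, 1, 1).
μ=2: eigenvector (0, 0, 1).
P = [[1, -2, 0], [0, 1, 0], [-2, 1, 1]], D = diag(-4, -6, 2), P⁻¹ = [[1, 2, 0], [0, 1, 0], [2, 3, 1]].
Q³ = P·diag(-64, -216, 8)·P⁻¹ = [[-64, 304, 0], [0, -216, 0], [144, 64, 8]].
The requested entry is -216.

-216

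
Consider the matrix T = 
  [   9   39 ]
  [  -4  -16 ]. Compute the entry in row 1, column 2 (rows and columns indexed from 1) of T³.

1443

Characteristic polynomial: λ^2 + 7λ + 12 = (λ + 3)(λ + 4), so the eigenvalues are -4, -3.
λ=-3: eigenvector (13, -4).
λ=-4: eigenvector (-3, 1).
P = [[13, -3], [-4, 1]], D = diag(-3, -4), P⁻¹ = [[1, 3], [4, 13]].
T³ = P·diag(-27, -64)·P⁻¹ = [[417, 1443], [-148, -508]].
The requested entry is 1443.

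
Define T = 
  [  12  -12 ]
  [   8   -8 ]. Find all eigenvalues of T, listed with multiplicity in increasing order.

Characteristic polynomial: p(s) = s^2 - 4s = s(s - 4).
Roots (with multiplicity): 0, 4.

0, 4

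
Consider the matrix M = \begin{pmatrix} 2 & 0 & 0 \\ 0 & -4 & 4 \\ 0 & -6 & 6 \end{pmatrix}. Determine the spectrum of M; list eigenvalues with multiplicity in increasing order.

0, 2, 2

Characteristic polynomial: p(λ) = λ^3 - 4λ^2 + 4λ = λ(λ - 2)^2.
Roots (with multiplicity): 0, 2, 2.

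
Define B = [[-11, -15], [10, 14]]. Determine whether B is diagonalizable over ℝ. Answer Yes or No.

Yes

Characteristic polynomial: p(s) = s^2 - 3s - 4 = (s - 4)(s + 1).
All 2 eigenvalues are distinct, so B is diagonalizable.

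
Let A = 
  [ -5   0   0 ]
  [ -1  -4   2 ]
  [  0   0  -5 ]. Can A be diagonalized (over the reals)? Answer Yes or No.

Characteristic polynomial: p(s) = s^3 + 14s^2 + 65s + 100 = (s + 4)(s + 5)^2.
s = -5 has algebraic multiplicity 2; rank(A + 5I) = 1, so geometric multiplicity = 2.
Every eigenvalue has geometric = algebraic multiplicity, so A is diagonalizable.

Yes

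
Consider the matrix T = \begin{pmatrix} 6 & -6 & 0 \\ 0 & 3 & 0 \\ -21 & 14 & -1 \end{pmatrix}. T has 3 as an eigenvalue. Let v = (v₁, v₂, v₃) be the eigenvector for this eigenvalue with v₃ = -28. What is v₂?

4

T − 3I = [[3, -6, 0], [0, 0, 0], [-21, 14, -4]].
Solving (T − 3I)v = 0 gives the eigenspace spanned by (8, 4, -28).
With v₃ = -28, v = (8, 4, -28), so v₂ = 4.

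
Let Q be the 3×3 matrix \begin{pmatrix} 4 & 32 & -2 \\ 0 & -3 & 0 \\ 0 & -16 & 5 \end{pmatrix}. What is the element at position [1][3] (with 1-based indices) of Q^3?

-122

Characteristic polynomial: r^3 - 6r^2 - 7r + 60 = (r - 5)(r - 4)(r + 3), so the eigenvalues are -3, 4, 5.
r=-3: eigenvector (-4, 1, 2).
r=4: eigenvector (1, 0, 0).
r=5: eigenvector (-2, 0, 1).
P = [[-4, 1, -2], [1, 0, 0], [2, 0, 1]], D = diag(-3, 4, 5), P⁻¹ = [[0, 1, 0], [1, 0, 2], [0, -2, 1]].
Q³ = P·diag(-27, 64, 125)·P⁻¹ = [[64, 608, -122], [0, -27, 0], [0, -304, 125]].
The requested entry is -122.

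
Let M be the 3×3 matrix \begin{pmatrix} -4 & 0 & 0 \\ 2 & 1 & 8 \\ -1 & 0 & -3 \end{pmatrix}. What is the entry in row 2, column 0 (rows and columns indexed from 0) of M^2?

7

Characteristic polynomial: s^3 + 6s^2 + 5s - 12 = (s - 1)(s + 3)(s + 4), so the eigenvalues are -4, -3, 1.
s=-4: eigenvector (1, -2, 1).
s=1: eigenvector (0, 1, 0).
s=-3: eigenvector (0, -2, 1).
P = [[1, 0, 0], [-2, 1, -2], [1, 0, 1]], D = diag(-4, 1, -3), P⁻¹ = [[1, 0, 0], [0, 1, 2], [-1, 0, 1]].
M² = P·diag(16, 1, 9)·P⁻¹ = [[16, 0, 0], [-14, 1, -16], [7, 0, 9]].
The requested entry is 7.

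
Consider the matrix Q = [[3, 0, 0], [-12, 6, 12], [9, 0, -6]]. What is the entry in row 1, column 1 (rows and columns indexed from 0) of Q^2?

Characteristic polynomial: t^3 - 3t^2 - 36t + 108 = (t - 6)(t - 3)(t + 6), so the eigenvalues are -6, 3, 6.
t=3: eigenvector (1, 0, 1).
t=-6: eigenvector (0, -1, 1).
t=6: eigenvector (0, 1, 0).
P = [[1, 0, 0], [0, -1, 1], [1, 1, 0]], D = diag(3, -6, 6), P⁻¹ = [[1, 0, 0], [-1, 0, 1], [-1, 1, 1]].
Q² = P·diag(9, 36, 36)·P⁻¹ = [[9, 0, 0], [0, 36, 0], [-27, 0, 36]].
The requested entry is 36.

36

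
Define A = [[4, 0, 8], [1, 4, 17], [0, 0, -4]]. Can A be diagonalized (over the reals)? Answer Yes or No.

Characteristic polynomial: p(t) = t^3 - 4t^2 - 16t + 64 = (t - 4)^2(t + 4).
t = 4 has algebraic multiplicity 2; rank(A − 4I) = 2, so geometric multiplicity = 1.
Geometric multiplicity < algebraic multiplicity, so A is not diagonalizable.

No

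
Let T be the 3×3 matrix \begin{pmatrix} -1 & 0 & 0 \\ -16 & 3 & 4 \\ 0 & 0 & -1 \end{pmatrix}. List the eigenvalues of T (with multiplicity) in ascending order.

Characteristic polynomial: p(λ) = λ^3 - λ^2 - 5λ - 3 = (λ - 3)(λ + 1)^2.
Roots (with multiplicity): -1, -1, 3.

-1, -1, 3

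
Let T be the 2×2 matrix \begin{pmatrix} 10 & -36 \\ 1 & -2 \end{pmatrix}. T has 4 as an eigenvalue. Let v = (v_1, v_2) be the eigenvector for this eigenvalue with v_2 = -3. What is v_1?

-18

T − 4I = [[6, -36], [1, -6]].
Solving (T − 4I)v = 0 gives the eigenspace spanned by (-18, -3).
With v_2 = -3, v = (-18, -3), so v_1 = -18.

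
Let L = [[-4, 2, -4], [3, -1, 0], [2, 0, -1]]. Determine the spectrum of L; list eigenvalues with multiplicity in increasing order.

Characteristic polynomial: p(μ) = μ^3 + 6μ^2 + 11μ + 6 = (μ + 1)(μ + 2)(μ + 3).
Roots (with multiplicity): -3, -2, -1.

-3, -2, -1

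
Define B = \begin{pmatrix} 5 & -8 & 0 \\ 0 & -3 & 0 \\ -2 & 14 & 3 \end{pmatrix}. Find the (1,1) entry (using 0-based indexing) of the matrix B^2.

9

Characteristic polynomial: s^3 - 5s^2 - 9s + 45 = (s - 5)(s - 3)(s + 3), so the eigenvalues are -3, 3, 5.
s=-3: eigenvector (1, 1, -2).
s=5: eigenvector (1, 0, -1).
s=3: eigenvector (0, 0, 1).
P = [[1, 1, 0], [1, 0, 0], [-2, -1, 1]], D = diag(-3, 5, 3), P⁻¹ = [[0, 1, 0], [1, -1, 0], [1, 1, 1]].
B² = P·diag(9, 25, 9)·P⁻¹ = [[25, -16, 0], [0, 9, 0], [-16, 16, 9]].
The requested entry is 9.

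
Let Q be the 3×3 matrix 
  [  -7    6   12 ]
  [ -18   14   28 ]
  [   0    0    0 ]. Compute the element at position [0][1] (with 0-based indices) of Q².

42

Characteristic polynomial: r^3 - 7r^2 + 10r = r(r - 5)(r - 2), so the eigenvalues are 0, 2, 5.
r=5: eigenvector (1, 2, 0).
r=2: eigenvector (-2, -3, 0).
r=0: eigenvector (0, -2, 1).
P = [[1, -2, 0], [2, -3, -2], [0, 0, 1]], D = diag(5, 2, 0), P⁻¹ = [[-3, 2, 4], [-2, 1, 2], [0, 0, 1]].
Q² = P·diag(25, 4, 0)·P⁻¹ = [[-59, 42, 84], [-126, 88, 176], [0, 0, 0]].
The requested entry is 42.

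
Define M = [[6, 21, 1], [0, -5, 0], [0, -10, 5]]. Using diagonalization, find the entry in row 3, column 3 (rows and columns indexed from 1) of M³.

125

Characteristic polynomial: t^3 - 6t^2 - 25t + 150 = (t - 6)(t - 5)(t + 5), so the eigenvalues are -5, 5, 6.
t=-5: eigenvector (-2, 1, 1).
t=6: eigenvector (1, 0, 0).
t=5: eigenvector (-1, 0, 1).
P = [[-2, 1, -1], [1, 0, 0], [1, 0, 1]], D = diag(-5, 6, 5), P⁻¹ = [[0, 1, 0], [1, 1, 1], [0, -1, 1]].
M³ = P·diag(-125, 216, 125)·P⁻¹ = [[216, 591, 91], [0, -125, 0], [0, -250, 125]].
The requested entry is 125.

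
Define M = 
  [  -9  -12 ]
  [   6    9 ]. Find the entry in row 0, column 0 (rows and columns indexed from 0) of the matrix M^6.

729

Characteristic polynomial: μ^2 - 9 = (μ - 3)(μ + 3), so the eigenvalues are -3, 3.
μ=3: eigenvector (-1, 1).
μ=-3: eigenvector (2, -1).
P = [[-1, 2], [1, -1]], D = diag(3, -3), P⁻¹ = [[1, 2], [1, 1]].
M⁶ = P·diag(729, 729)·P⁻¹ = [[729, 0], [0, 729]].
The requested entry is 729.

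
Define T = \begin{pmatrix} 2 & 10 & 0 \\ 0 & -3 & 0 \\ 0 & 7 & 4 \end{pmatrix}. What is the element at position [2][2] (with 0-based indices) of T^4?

Characteristic polynomial: λ^3 - 3λ^2 - 10λ + 24 = (λ - 4)(λ - 2)(λ + 3), so the eigenvalues are -3, 2, 4.
λ=2: eigenvector (1, 0, 0).
λ=4: eigenvector (0, 0, 1).
λ=-3: eigenvector (-2, 1, -1).
P = [[1, 0, -2], [0, 0, 1], [0, 1, -1]], D = diag(2, 4, -3), P⁻¹ = [[1, 2, 0], [0, 1, 1], [0, 1, 0]].
T⁴ = P·diag(16, 256, 81)·P⁻¹ = [[16, -130, 0], [0, 81, 0], [0, 175, 256]].
The requested entry is 256.

256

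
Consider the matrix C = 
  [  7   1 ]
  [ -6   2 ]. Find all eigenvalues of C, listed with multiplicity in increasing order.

4, 5

Characteristic polynomial: p(t) = t^2 - 9t + 20 = (t - 5)(t - 4).
Roots (with multiplicity): 4, 5.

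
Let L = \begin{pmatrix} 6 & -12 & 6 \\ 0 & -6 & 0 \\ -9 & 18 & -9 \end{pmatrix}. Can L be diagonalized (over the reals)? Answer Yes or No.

Characteristic polynomial: p(t) = t^3 + 9t^2 + 18t = t(t + 3)(t + 6).
All 3 eigenvalues are distinct, so L is diagonalizable.

Yes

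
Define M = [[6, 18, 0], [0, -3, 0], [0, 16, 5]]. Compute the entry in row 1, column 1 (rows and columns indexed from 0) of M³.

Characteristic polynomial: r^3 - 8r^2 - 3r + 90 = (r - 6)(r - 5)(r + 3), so the eigenvalues are -3, 5, 6.
r=6: eigenvector (1, 0, 0).
r=5: eigenvector (0, 0, 1).
r=-3: eigenvector (-2, 1, -2).
P = [[1, 0, -2], [0, 0, 1], [0, 1, -2]], D = diag(6, 5, -3), P⁻¹ = [[1, 2, 0], [0, 2, 1], [0, 1, 0]].
M³ = P·diag(216, 125, -27)·P⁻¹ = [[216, 486, 0], [0, -27, 0], [0, 304, 125]].
The requested entry is -27.

-27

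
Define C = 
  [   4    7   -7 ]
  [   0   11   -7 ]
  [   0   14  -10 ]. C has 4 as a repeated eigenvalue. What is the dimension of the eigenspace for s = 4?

2

C − 4I = [[0, 7, -7], [0, 7, -7], [0, 14, -14]].
This matrix has rank 1, so its null space has dimension 3 − 1 = 2.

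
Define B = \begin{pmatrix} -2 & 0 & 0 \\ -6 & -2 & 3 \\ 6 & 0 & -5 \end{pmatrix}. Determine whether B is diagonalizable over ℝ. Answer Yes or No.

Yes

Characteristic polynomial: p(μ) = μ^3 + 9μ^2 + 24μ + 20 = (μ + 2)^2(μ + 5).
μ = -2 has algebraic multiplicity 2; rank(B + 2I) = 1, so geometric multiplicity = 2.
Every eigenvalue has geometric = algebraic multiplicity, so B is diagonalizable.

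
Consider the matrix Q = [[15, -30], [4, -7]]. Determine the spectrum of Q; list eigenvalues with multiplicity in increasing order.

3, 5

Characteristic polynomial: p(μ) = μ^2 - 8μ + 15 = (μ - 5)(μ - 3).
Roots (with multiplicity): 3, 5.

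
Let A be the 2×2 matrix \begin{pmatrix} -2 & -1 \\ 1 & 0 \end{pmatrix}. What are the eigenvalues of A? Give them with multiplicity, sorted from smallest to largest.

-1, -1

Characteristic polynomial: p(μ) = μ^2 + 2μ + 1 = (μ + 1)^2.
Roots (with multiplicity): -1, -1.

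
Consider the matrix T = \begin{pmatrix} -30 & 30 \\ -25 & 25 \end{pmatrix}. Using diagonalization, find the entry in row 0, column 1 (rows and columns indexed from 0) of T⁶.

Characteristic polynomial: r^2 + 5r = r(r + 5), so the eigenvalues are -5, 0.
r=0: eigenvector (1, 1).
r=-5: eigenvector (6, 5).
P = [[1, 6], [1, 5]], D = diag(0, -5), P⁻¹ = [[-5, 6], [1, -1]].
T⁶ = P·diag(0, 15625)·P⁻¹ = [[93750, -93750], [78125, -78125]].
The requested entry is -93750.

-93750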